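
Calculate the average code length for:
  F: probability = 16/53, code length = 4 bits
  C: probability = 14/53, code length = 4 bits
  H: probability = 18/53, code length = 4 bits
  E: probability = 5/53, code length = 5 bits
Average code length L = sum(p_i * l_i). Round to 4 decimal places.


Weighted contributions p_i * l_i:
  F: (16/53) * 4 = 64/53
  C: (14/53) * 4 = 56/53
  H: (18/53) * 4 = 72/53
  E: (5/53) * 5 = 25/53
Sum = (64 + 56 + 72 + 25)/53 = 217/53

L = 217/53 = 4.0943 bits/symbol


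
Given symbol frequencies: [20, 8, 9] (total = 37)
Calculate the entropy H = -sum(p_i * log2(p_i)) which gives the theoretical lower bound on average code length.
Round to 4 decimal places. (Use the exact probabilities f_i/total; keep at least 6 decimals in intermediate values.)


Per-symbol terms -p_i * log2(p_i) with p_i = f_i/37:
  p = 20/37 = 0.540541: log2(p) = -0.887525, -p*log2(p) = 0.479743
  p = 8/37 = 0.216216: log2(p) = -2.209453, -p*log2(p) = 0.477720
  p = 9/37 = 0.243243: log2(p) = -2.039528, -p*log2(p) = 0.496101
H = 0.479743 + 0.477720 + 0.496101 = 1.453564

H = 1.4536 bits/symbol


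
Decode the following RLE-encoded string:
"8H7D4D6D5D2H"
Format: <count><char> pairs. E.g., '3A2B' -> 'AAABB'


Expanding each <count><char> pair:
  8H -> 'HHHHHHHH'
  7D -> 'DDDDDDD'
  4D -> 'DDDD'
  6D -> 'DDDDDD'
  5D -> 'DDDDD'
  2H -> 'HH'

Decoded = HHHHHHHHDDDDDDDDDDDDDDDDDDDDDDHH


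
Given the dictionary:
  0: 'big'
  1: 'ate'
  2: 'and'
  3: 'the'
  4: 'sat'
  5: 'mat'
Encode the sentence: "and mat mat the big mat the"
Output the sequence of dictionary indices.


Look up each word in the dictionary:
  'and' -> 2
  'mat' -> 5
  'mat' -> 5
  'the' -> 3
  'big' -> 0
  'mat' -> 5
  'the' -> 3

Encoded: [2, 5, 5, 3, 0, 5, 3]


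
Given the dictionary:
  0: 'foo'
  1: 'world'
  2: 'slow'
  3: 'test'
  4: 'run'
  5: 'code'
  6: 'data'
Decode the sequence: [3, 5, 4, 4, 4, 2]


Look up each index in the dictionary:
  3 -> 'test'
  5 -> 'code'
  4 -> 'run'
  4 -> 'run'
  4 -> 'run'
  2 -> 'slow'

Decoded: "test code run run run slow"


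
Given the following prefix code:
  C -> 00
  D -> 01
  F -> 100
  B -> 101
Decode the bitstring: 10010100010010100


Decoding step by step:
Bits 100 -> F
Bits 101 -> B
Bits 00 -> C
Bits 01 -> D
Bits 00 -> C
Bits 101 -> B
Bits 00 -> C


Decoded message: FBCDCBC


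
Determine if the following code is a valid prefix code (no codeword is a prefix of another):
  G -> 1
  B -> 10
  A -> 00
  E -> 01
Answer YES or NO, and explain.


Checking each pair (does one codeword prefix another?):
  G='1' vs B='10': prefix -- VIOLATION

NO -- this is NOT a valid prefix code. G (1) is a prefix of B (10).


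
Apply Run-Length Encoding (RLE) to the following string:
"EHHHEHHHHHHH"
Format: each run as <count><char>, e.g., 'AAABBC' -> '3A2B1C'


Scanning runs left to right:
  i=0: run of 'E' x 1 -> '1E'
  i=1: run of 'H' x 3 -> '3H'
  i=4: run of 'E' x 1 -> '1E'
  i=5: run of 'H' x 7 -> '7H'

RLE = 1E3H1E7H


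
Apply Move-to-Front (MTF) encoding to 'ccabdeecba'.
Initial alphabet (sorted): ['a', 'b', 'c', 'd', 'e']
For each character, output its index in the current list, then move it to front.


MTF encoding:
'c': index 2 in ['a', 'b', 'c', 'd', 'e'] -> ['c', 'a', 'b', 'd', 'e']
'c': index 0 in ['c', 'a', 'b', 'd', 'e'] -> ['c', 'a', 'b', 'd', 'e']
'a': index 1 in ['c', 'a', 'b', 'd', 'e'] -> ['a', 'c', 'b', 'd', 'e']
'b': index 2 in ['a', 'c', 'b', 'd', 'e'] -> ['b', 'a', 'c', 'd', 'e']
'd': index 3 in ['b', 'a', 'c', 'd', 'e'] -> ['d', 'b', 'a', 'c', 'e']
'e': index 4 in ['d', 'b', 'a', 'c', 'e'] -> ['e', 'd', 'b', 'a', 'c']
'e': index 0 in ['e', 'd', 'b', 'a', 'c'] -> ['e', 'd', 'b', 'a', 'c']
'c': index 4 in ['e', 'd', 'b', 'a', 'c'] -> ['c', 'e', 'd', 'b', 'a']
'b': index 3 in ['c', 'e', 'd', 'b', 'a'] -> ['b', 'c', 'e', 'd', 'a']
'a': index 4 in ['b', 'c', 'e', 'd', 'a'] -> ['a', 'b', 'c', 'e', 'd']


Output: [2, 0, 1, 2, 3, 4, 0, 4, 3, 4]


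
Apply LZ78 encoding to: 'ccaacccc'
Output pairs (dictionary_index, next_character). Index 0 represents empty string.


LZ78 encoding steps:
Dictionary: {0: ''}
Step 1: w='' (idx 0), next='c' -> output (0, 'c'), add 'c' as idx 1
Step 2: w='c' (idx 1), next='a' -> output (1, 'a'), add 'ca' as idx 2
Step 3: w='' (idx 0), next='a' -> output (0, 'a'), add 'a' as idx 3
Step 4: w='c' (idx 1), next='c' -> output (1, 'c'), add 'cc' as idx 4
Step 5: w='cc' (idx 4), end of input -> output (4, '')


Encoded: [(0, 'c'), (1, 'a'), (0, 'a'), (1, 'c'), (4, '')]


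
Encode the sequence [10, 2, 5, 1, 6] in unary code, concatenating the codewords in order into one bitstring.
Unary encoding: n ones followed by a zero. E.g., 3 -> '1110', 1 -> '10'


Encode each number as n ones followed by a terminating 0:
  10 -> 11111111110 (11 bits)
  2 -> 110 (3 bits)
  5 -> 111110 (6 bits)
  1 -> 10 (2 bits)
  6 -> 1111110 (7 bits)
Total length = 11 + 3 + 6 + 2 + 7 = 29 bits.

Unary([10, 2, 5, 1, 6]) = 11111111110110111110101111110 (29 bits)


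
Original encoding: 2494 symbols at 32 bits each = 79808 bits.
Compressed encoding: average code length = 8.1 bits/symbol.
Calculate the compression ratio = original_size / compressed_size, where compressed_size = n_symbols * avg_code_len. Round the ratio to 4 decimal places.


original_size = n_symbols * orig_bits = 2494 * 32 = 79808 bits
compressed_size = n_symbols * avg_code_len = 2494 * 8.1 = 20201.4 bits
ratio = original_size / compressed_size = 79808 / 20201.4 = 3.9506

Compression ratio = 3.9506


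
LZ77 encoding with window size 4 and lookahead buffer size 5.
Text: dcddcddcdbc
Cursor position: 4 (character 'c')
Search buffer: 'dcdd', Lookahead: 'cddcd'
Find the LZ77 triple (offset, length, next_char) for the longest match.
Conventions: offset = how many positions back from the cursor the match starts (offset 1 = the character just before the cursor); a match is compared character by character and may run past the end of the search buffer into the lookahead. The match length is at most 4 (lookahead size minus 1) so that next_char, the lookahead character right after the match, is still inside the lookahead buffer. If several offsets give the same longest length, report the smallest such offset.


Try each offset into the search buffer:
  offset=1 (pos 3, char 'd'): match length 0
  offset=2 (pos 2, char 'd'): match length 0
  offset=3 (pos 1, char 'c'): match length 4
  offset=4 (pos 0, char 'd'): match length 0
Longest match has length 4 at offset 3.
next_char = character at position 4 + 4 = 8 -> 'd'

Best match: offset=3, length=4 (matching 'cddc' starting at position 1)
LZ77 triple: (3, 4, 'd')


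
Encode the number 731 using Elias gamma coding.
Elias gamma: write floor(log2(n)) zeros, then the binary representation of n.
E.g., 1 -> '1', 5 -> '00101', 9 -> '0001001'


num_bits = floor(log2(731)) + 1 = 10
leading_zeros = num_bits - 1 = 9
binary(731) = 1011011011

Elias gamma(731) = '000000000' + '1011011011' = 0000000001011011011 (19 bits)


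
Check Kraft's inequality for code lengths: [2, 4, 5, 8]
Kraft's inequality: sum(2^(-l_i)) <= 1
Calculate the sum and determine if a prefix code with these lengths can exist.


Sum = 2^(-2) + 2^(-4) + 2^(-5) + 2^(-8)
    = 0.25 + 0.0625 + 0.03125 + 0.00390625
    = 89/256 = 0.34765625
Since 0.34765625 <= 1, Kraft's inequality IS satisfied.
A prefix code with these lengths CAN exist.

Kraft sum = 0.34765625. Satisfied.


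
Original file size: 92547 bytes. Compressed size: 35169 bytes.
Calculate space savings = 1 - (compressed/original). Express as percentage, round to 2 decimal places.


ratio = compressed/original = 35169/92547 = 0.380012
savings = 1 - ratio = 1 - 0.380012 = 0.619988
as a percentage: 0.619988 * 100 = 62.0%

Space savings = 1 - 35169/92547 = 62.0%


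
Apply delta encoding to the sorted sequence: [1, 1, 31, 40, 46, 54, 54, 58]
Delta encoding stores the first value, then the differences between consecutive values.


First value: 1
Deltas:
  1 - 1 = 0
  31 - 1 = 30
  40 - 31 = 9
  46 - 40 = 6
  54 - 46 = 8
  54 - 54 = 0
  58 - 54 = 4


Delta encoded: [1, 0, 30, 9, 6, 8, 0, 4]


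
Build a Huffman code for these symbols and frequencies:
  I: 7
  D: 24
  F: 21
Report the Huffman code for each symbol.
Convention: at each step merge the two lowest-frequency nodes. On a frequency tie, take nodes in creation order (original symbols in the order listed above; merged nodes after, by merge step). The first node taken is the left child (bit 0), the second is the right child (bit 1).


Huffman tree construction:
Step 1: Merge I(7) + F(21) = 28
Step 2: Merge D(24) + (I+F)(28) = 52
Read each symbol's code off the tree from the root (left child = 0, right child = 1).

Codes:
  I: 10 (length 2)
  D: 0 (length 1)
  F: 11 (length 2)
Average code length: 80/52 = 1.5385 bits/symbol


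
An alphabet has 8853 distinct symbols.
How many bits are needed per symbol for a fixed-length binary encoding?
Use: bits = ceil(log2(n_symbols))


log2(8853) = 13.112
Bracket: 2^13 = 8192 < 8853 <= 2^14 = 16384
So ceil(log2(8853)) = 14

bits = ceil(log2(8853)) = ceil(13.112) = 14 bits


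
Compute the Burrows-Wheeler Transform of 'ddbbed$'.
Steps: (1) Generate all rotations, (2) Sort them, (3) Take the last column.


Rotations (sorted):
  0: $ddbbed -> last char: d
  1: bbed$dd -> last char: d
  2: bed$ddb -> last char: b
  3: d$ddbbe -> last char: e
  4: dbbed$d -> last char: d
  5: ddbbed$ -> last char: $
  6: ed$ddbb -> last char: b


BWT = ddbed$b


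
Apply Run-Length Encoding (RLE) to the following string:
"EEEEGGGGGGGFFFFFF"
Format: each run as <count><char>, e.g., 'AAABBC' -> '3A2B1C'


Scanning runs left to right:
  i=0: run of 'E' x 4 -> '4E'
  i=4: run of 'G' x 7 -> '7G'
  i=11: run of 'F' x 6 -> '6F'

RLE = 4E7G6F


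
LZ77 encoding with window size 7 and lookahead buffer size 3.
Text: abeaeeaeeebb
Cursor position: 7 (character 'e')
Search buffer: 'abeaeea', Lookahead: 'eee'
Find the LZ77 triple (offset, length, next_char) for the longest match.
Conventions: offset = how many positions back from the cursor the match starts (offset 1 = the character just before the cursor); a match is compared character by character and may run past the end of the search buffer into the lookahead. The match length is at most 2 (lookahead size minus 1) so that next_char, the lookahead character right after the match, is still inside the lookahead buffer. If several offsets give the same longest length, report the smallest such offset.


Try each offset into the search buffer:
  offset=1 (pos 6, char 'a'): match length 0
  offset=2 (pos 5, char 'e'): match length 1
  offset=3 (pos 4, char 'e'): match length 2
  offset=4 (pos 3, char 'a'): match length 0
  offset=5 (pos 2, char 'e'): match length 1
  offset=6 (pos 1, char 'b'): match length 0
  offset=7 (pos 0, char 'a'): match length 0
Longest match has length 2 at offset 3.
next_char = character at position 7 + 2 = 9 -> 'e'

Best match: offset=3, length=2 (matching 'ee' starting at position 4)
LZ77 triple: (3, 2, 'e')


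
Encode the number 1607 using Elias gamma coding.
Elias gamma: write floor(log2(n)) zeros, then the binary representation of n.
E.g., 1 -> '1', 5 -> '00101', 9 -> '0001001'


num_bits = floor(log2(1607)) + 1 = 11
leading_zeros = num_bits - 1 = 10
binary(1607) = 11001000111

Elias gamma(1607) = '0000000000' + '11001000111' = 000000000011001000111 (21 bits)


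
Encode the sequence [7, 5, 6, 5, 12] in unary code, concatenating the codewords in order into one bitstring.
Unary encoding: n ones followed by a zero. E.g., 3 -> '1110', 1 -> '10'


Encode each number as n ones followed by a terminating 0:
  7 -> 11111110 (8 bits)
  5 -> 111110 (6 bits)
  6 -> 1111110 (7 bits)
  5 -> 111110 (6 bits)
  12 -> 1111111111110 (13 bits)
Total length = 8 + 6 + 7 + 6 + 13 = 40 bits.

Unary([7, 5, 6, 5, 12]) = 1111111011111011111101111101111111111110 (40 bits)


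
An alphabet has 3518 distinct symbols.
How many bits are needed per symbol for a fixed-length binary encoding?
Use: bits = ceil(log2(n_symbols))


log2(3518) = 11.7805
Bracket: 2^11 = 2048 < 3518 <= 2^12 = 4096
So ceil(log2(3518)) = 12

bits = ceil(log2(3518)) = ceil(11.7805) = 12 bits


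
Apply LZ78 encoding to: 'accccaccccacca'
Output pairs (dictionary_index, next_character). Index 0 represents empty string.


LZ78 encoding steps:
Dictionary: {0: ''}
Step 1: w='' (idx 0), next='a' -> output (0, 'a'), add 'a' as idx 1
Step 2: w='' (idx 0), next='c' -> output (0, 'c'), add 'c' as idx 2
Step 3: w='c' (idx 2), next='c' -> output (2, 'c'), add 'cc' as idx 3
Step 4: w='c' (idx 2), next='a' -> output (2, 'a'), add 'ca' as idx 4
Step 5: w='cc' (idx 3), next='c' -> output (3, 'c'), add 'ccc' as idx 5
Step 6: w='ca' (idx 4), next='c' -> output (4, 'c'), add 'cac' as idx 6
Step 7: w='ca' (idx 4), end of input -> output (4, '')


Encoded: [(0, 'a'), (0, 'c'), (2, 'c'), (2, 'a'), (3, 'c'), (4, 'c'), (4, '')]


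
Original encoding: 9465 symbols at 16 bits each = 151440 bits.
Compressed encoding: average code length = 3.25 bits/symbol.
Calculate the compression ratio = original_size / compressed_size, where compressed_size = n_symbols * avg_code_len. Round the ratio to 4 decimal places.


original_size = n_symbols * orig_bits = 9465 * 16 = 151440 bits
compressed_size = n_symbols * avg_code_len = 9465 * 3.25 = 30761.25 bits
ratio = original_size / compressed_size = 151440 / 30761.25 = 4.9231

Compression ratio = 4.9231


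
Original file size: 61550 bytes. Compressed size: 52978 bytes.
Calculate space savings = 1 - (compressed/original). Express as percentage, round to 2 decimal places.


ratio = compressed/original = 52978/61550 = 0.860731
savings = 1 - ratio = 1 - 0.860731 = 0.139269
as a percentage: 0.139269 * 100 = 13.93%

Space savings = 1 - 52978/61550 = 13.93%


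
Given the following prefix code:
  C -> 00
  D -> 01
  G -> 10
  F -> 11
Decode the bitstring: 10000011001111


Decoding step by step:
Bits 10 -> G
Bits 00 -> C
Bits 00 -> C
Bits 11 -> F
Bits 00 -> C
Bits 11 -> F
Bits 11 -> F


Decoded message: GCCFCFF


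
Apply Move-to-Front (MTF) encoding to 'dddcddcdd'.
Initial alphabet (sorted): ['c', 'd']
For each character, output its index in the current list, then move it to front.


MTF encoding:
'd': index 1 in ['c', 'd'] -> ['d', 'c']
'd': index 0 in ['d', 'c'] -> ['d', 'c']
'd': index 0 in ['d', 'c'] -> ['d', 'c']
'c': index 1 in ['d', 'c'] -> ['c', 'd']
'd': index 1 in ['c', 'd'] -> ['d', 'c']
'd': index 0 in ['d', 'c'] -> ['d', 'c']
'c': index 1 in ['d', 'c'] -> ['c', 'd']
'd': index 1 in ['c', 'd'] -> ['d', 'c']
'd': index 0 in ['d', 'c'] -> ['d', 'c']


Output: [1, 0, 0, 1, 1, 0, 1, 1, 0]


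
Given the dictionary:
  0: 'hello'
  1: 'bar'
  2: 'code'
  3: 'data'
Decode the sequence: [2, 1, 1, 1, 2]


Look up each index in the dictionary:
  2 -> 'code'
  1 -> 'bar'
  1 -> 'bar'
  1 -> 'bar'
  2 -> 'code'

Decoded: "code bar bar bar code"


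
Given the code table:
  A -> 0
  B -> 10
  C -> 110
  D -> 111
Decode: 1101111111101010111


Decoding:
110 -> C
111 -> D
111 -> D
110 -> C
10 -> B
10 -> B
111 -> D


Result: CDDCBBD


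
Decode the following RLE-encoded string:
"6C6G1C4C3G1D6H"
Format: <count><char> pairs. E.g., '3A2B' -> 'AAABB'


Expanding each <count><char> pair:
  6C -> 'CCCCCC'
  6G -> 'GGGGGG'
  1C -> 'C'
  4C -> 'CCCC'
  3G -> 'GGG'
  1D -> 'D'
  6H -> 'HHHHHH'

Decoded = CCCCCCGGGGGGCCCCCGGGDHHHHHH


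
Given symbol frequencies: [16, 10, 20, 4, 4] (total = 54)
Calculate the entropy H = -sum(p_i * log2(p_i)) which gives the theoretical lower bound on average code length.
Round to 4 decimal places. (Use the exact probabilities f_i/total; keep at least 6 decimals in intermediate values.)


Per-symbol terms -p_i * log2(p_i) with p_i = f_i/54:
  p = 16/54 = 0.296296: log2(p) = -1.754888, -p*log2(p) = 0.519967
  p = 10/54 = 0.185185: log2(p) = -2.432959, -p*log2(p) = 0.450548
  p = 20/54 = 0.370370: log2(p) = -1.432959, -p*log2(p) = 0.530726
  p = 4/54 = 0.074074: log2(p) = -3.754888, -p*log2(p) = 0.278140
  p = 4/54 = 0.074074: log2(p) = -3.754888, -p*log2(p) = 0.278140
H = 0.519967 + 0.450548 + 0.530726 + 0.278140 + 0.278140 = 2.057521

H = 2.0575 bits/symbol


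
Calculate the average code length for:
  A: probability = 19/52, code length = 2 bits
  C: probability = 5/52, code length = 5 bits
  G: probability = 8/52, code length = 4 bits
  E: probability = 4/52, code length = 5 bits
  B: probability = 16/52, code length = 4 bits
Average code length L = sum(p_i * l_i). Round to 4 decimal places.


Weighted contributions p_i * l_i:
  A: (19/52) * 2 = 38/52
  C: (5/52) * 5 = 25/52
  G: (8/52) * 4 = 32/52
  E: (4/52) * 5 = 20/52
  B: (16/52) * 4 = 64/52
Sum = (38 + 25 + 32 + 20 + 64)/52 = 179/52

L = 179/52 = 3.4423 bits/symbol


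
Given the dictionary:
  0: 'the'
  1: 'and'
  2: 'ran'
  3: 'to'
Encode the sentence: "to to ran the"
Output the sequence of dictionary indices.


Look up each word in the dictionary:
  'to' -> 3
  'to' -> 3
  'ran' -> 2
  'the' -> 0

Encoded: [3, 3, 2, 0]


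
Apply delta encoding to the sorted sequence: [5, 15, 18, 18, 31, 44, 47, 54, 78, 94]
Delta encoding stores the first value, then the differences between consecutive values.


First value: 5
Deltas:
  15 - 5 = 10
  18 - 15 = 3
  18 - 18 = 0
  31 - 18 = 13
  44 - 31 = 13
  47 - 44 = 3
  54 - 47 = 7
  78 - 54 = 24
  94 - 78 = 16


Delta encoded: [5, 10, 3, 0, 13, 13, 3, 7, 24, 16]


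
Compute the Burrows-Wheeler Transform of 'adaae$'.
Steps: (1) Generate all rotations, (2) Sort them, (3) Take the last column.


Rotations (sorted):
  0: $adaae -> last char: e
  1: aae$ad -> last char: d
  2: adaae$ -> last char: $
  3: ae$ada -> last char: a
  4: daae$a -> last char: a
  5: e$adaa -> last char: a


BWT = ed$aaa


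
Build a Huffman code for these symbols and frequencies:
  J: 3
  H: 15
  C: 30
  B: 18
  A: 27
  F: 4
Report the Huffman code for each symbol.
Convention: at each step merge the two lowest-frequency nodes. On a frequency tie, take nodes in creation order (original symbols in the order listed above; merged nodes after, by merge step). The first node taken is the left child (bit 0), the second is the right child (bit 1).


Huffman tree construction:
Step 1: Merge J(3) + F(4) = 7
Step 2: Merge (J+F)(7) + H(15) = 22
Step 3: Merge B(18) + ((J+F)+H)(22) = 40
Step 4: Merge A(27) + C(30) = 57
Step 5: Merge (B+((J+F)+H))(40) + (A+C)(57) = 97
Read each symbol's code off the tree from the root (left child = 0, right child = 1).

Codes:
  J: 0100 (length 4)
  H: 011 (length 3)
  C: 11 (length 2)
  B: 00 (length 2)
  A: 10 (length 2)
  F: 0101 (length 4)
Average code length: 223/97 = 2.2990 bits/symbol


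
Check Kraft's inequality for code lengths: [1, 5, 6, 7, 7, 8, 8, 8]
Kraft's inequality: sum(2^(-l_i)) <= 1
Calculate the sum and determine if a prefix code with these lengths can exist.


Sum = 2^(-1) + 2^(-5) + 2^(-6) + 2^(-7) + 2^(-7) + 2^(-8) + 2^(-8) + 2^(-8)
    = 0.5 + 0.03125 + 0.015625 + 0.0078125 + 0.0078125 + 0.00390625 + 0.00390625 + 0.00390625
    = 147/256 = 0.57421875
Since 0.57421875 <= 1, Kraft's inequality IS satisfied.
A prefix code with these lengths CAN exist.

Kraft sum = 0.57421875. Satisfied.


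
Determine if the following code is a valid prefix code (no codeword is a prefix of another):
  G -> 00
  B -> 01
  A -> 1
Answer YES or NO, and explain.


Checking each pair (does one codeword prefix another?):
  G='00' vs B='01': no prefix
  G='00' vs A='1': no prefix
  B='01' vs G='00': no prefix
  B='01' vs A='1': no prefix
  A='1' vs G='00': no prefix
  A='1' vs B='01': no prefix
No violation found over all pairs.

YES -- this is a valid prefix code. No codeword is a prefix of any other codeword.


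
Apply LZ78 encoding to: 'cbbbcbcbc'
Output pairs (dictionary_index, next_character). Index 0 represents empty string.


LZ78 encoding steps:
Dictionary: {0: ''}
Step 1: w='' (idx 0), next='c' -> output (0, 'c'), add 'c' as idx 1
Step 2: w='' (idx 0), next='b' -> output (0, 'b'), add 'b' as idx 2
Step 3: w='b' (idx 2), next='b' -> output (2, 'b'), add 'bb' as idx 3
Step 4: w='c' (idx 1), next='b' -> output (1, 'b'), add 'cb' as idx 4
Step 5: w='cb' (idx 4), next='c' -> output (4, 'c'), add 'cbc' as idx 5


Encoded: [(0, 'c'), (0, 'b'), (2, 'b'), (1, 'b'), (4, 'c')]


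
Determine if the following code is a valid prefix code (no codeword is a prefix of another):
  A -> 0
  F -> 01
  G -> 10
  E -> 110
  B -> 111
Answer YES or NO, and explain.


Checking each pair (does one codeword prefix another?):
  A='0' vs F='01': prefix -- VIOLATION

NO -- this is NOT a valid prefix code. A (0) is a prefix of F (01).


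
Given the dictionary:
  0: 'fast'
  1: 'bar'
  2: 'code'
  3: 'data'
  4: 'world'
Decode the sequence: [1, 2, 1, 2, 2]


Look up each index in the dictionary:
  1 -> 'bar'
  2 -> 'code'
  1 -> 'bar'
  2 -> 'code'
  2 -> 'code'

Decoded: "bar code bar code code"


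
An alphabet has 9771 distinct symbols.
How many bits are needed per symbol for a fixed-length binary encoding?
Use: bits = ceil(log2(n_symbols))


log2(9771) = 13.2543
Bracket: 2^13 = 8192 < 9771 <= 2^14 = 16384
So ceil(log2(9771)) = 14

bits = ceil(log2(9771)) = ceil(13.2543) = 14 bits


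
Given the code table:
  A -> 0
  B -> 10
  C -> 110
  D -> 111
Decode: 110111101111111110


Decoding:
110 -> C
111 -> D
10 -> B
111 -> D
111 -> D
111 -> D
0 -> A


Result: CDBDDDA


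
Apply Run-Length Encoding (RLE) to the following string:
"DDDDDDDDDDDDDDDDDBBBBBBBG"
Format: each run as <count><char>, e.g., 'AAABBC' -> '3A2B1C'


Scanning runs left to right:
  i=0: run of 'D' x 17 -> '17D'
  i=17: run of 'B' x 7 -> '7B'
  i=24: run of 'G' x 1 -> '1G'

RLE = 17D7B1G


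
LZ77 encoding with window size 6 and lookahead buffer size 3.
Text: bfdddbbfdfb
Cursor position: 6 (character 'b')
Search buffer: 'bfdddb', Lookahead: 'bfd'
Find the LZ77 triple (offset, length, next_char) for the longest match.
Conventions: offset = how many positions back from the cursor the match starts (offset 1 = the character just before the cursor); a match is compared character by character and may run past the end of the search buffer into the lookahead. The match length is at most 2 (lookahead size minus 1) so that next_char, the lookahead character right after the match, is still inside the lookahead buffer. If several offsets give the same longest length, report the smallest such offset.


Try each offset into the search buffer:
  offset=1 (pos 5, char 'b'): match length 1
  offset=2 (pos 4, char 'd'): match length 0
  offset=3 (pos 3, char 'd'): match length 0
  offset=4 (pos 2, char 'd'): match length 0
  offset=5 (pos 1, char 'f'): match length 0
  offset=6 (pos 0, char 'b'): match length 2
Longest match has length 2 at offset 6.
next_char = character at position 6 + 2 = 8 -> 'd'

Best match: offset=6, length=2 (matching 'bf' starting at position 0)
LZ77 triple: (6, 2, 'd')


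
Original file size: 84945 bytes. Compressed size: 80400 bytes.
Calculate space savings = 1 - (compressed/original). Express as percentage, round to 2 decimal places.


ratio = compressed/original = 80400/84945 = 0.946495
savings = 1 - ratio = 1 - 0.946495 = 0.053505
as a percentage: 0.053505 * 100 = 5.35%

Space savings = 1 - 80400/84945 = 5.35%


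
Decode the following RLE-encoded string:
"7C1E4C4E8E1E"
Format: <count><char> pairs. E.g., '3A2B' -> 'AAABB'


Expanding each <count><char> pair:
  7C -> 'CCCCCCC'
  1E -> 'E'
  4C -> 'CCCC'
  4E -> 'EEEE'
  8E -> 'EEEEEEEE'
  1E -> 'E'

Decoded = CCCCCCCECCCCEEEEEEEEEEEEE


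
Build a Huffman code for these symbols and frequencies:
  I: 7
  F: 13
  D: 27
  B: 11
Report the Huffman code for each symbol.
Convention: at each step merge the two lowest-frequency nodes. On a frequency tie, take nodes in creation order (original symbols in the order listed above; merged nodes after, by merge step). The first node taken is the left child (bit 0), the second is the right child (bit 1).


Huffman tree construction:
Step 1: Merge I(7) + B(11) = 18
Step 2: Merge F(13) + (I+B)(18) = 31
Step 3: Merge D(27) + (F+(I+B))(31) = 58
Read each symbol's code off the tree from the root (left child = 0, right child = 1).

Codes:
  I: 110 (length 3)
  F: 10 (length 2)
  D: 0 (length 1)
  B: 111 (length 3)
Average code length: 107/58 = 1.8448 bits/symbol


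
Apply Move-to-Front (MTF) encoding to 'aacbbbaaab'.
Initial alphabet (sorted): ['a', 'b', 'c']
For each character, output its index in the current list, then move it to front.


MTF encoding:
'a': index 0 in ['a', 'b', 'c'] -> ['a', 'b', 'c']
'a': index 0 in ['a', 'b', 'c'] -> ['a', 'b', 'c']
'c': index 2 in ['a', 'b', 'c'] -> ['c', 'a', 'b']
'b': index 2 in ['c', 'a', 'b'] -> ['b', 'c', 'a']
'b': index 0 in ['b', 'c', 'a'] -> ['b', 'c', 'a']
'b': index 0 in ['b', 'c', 'a'] -> ['b', 'c', 'a']
'a': index 2 in ['b', 'c', 'a'] -> ['a', 'b', 'c']
'a': index 0 in ['a', 'b', 'c'] -> ['a', 'b', 'c']
'a': index 0 in ['a', 'b', 'c'] -> ['a', 'b', 'c']
'b': index 1 in ['a', 'b', 'c'] -> ['b', 'a', 'c']


Output: [0, 0, 2, 2, 0, 0, 2, 0, 0, 1]


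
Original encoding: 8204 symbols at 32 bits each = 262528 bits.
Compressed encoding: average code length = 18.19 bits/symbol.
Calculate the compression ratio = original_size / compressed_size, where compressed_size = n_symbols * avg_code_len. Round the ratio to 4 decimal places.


original_size = n_symbols * orig_bits = 8204 * 32 = 262528 bits
compressed_size = n_symbols * avg_code_len = 8204 * 18.19 = 149230.76 bits
ratio = original_size / compressed_size = 262528 / 149230.76 = 1.7592

Compression ratio = 1.7592


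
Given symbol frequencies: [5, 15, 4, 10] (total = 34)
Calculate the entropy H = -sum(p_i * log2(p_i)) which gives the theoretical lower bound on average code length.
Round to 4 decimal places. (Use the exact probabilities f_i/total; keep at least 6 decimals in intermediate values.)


Per-symbol terms -p_i * log2(p_i) with p_i = f_i/34:
  p = 5/34 = 0.147059: log2(p) = -2.765535, -p*log2(p) = 0.406696
  p = 15/34 = 0.441176: log2(p) = -1.180572, -p*log2(p) = 0.520841
  p = 4/34 = 0.117647: log2(p) = -3.087463, -p*log2(p) = 0.363231
  p = 10/34 = 0.294118: log2(p) = -1.765535, -p*log2(p) = 0.519275
H = 0.406696 + 0.520841 + 0.363231 + 0.519275 = 1.810043

H = 1.81 bits/symbol


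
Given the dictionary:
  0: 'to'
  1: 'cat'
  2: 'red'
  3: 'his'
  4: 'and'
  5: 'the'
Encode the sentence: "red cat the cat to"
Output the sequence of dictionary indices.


Look up each word in the dictionary:
  'red' -> 2
  'cat' -> 1
  'the' -> 5
  'cat' -> 1
  'to' -> 0

Encoded: [2, 1, 5, 1, 0]


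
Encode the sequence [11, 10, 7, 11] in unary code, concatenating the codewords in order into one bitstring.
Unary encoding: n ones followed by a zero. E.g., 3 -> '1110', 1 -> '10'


Encode each number as n ones followed by a terminating 0:
  11 -> 111111111110 (12 bits)
  10 -> 11111111110 (11 bits)
  7 -> 11111110 (8 bits)
  11 -> 111111111110 (12 bits)
Total length = 12 + 11 + 8 + 12 = 43 bits.

Unary([11, 10, 7, 11]) = 1111111111101111111111011111110111111111110 (43 bits)


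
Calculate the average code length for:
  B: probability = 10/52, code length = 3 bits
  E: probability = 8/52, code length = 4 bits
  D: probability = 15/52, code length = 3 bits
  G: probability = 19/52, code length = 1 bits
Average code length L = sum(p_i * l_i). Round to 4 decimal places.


Weighted contributions p_i * l_i:
  B: (10/52) * 3 = 30/52
  E: (8/52) * 4 = 32/52
  D: (15/52) * 3 = 45/52
  G: (19/52) * 1 = 19/52
Sum = (30 + 32 + 45 + 19)/52 = 126/52

L = 126/52 = 2.4231 bits/symbol


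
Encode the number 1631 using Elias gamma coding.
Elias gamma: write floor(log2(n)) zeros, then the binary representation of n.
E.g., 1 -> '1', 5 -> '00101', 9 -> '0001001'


num_bits = floor(log2(1631)) + 1 = 11
leading_zeros = num_bits - 1 = 10
binary(1631) = 11001011111

Elias gamma(1631) = '0000000000' + '11001011111' = 000000000011001011111 (21 bits)


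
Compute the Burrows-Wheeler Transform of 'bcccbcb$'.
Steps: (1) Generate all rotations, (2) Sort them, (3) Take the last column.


Rotations (sorted):
  0: $bcccbcb -> last char: b
  1: b$bcccbc -> last char: c
  2: bcb$bccc -> last char: c
  3: bcccbcb$ -> last char: $
  4: cb$bcccb -> last char: b
  5: cbcb$bcc -> last char: c
  6: ccbcb$bc -> last char: c
  7: cccbcb$b -> last char: b


BWT = bcc$bccb


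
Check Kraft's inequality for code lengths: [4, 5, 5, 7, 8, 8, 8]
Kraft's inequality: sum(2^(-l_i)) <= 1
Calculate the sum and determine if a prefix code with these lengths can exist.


Sum = 2^(-4) + 2^(-5) + 2^(-5) + 2^(-7) + 2^(-8) + 2^(-8) + 2^(-8)
    = 0.0625 + 0.03125 + 0.03125 + 0.0078125 + 0.00390625 + 0.00390625 + 0.00390625
    = 37/256 = 0.14453125
Since 0.14453125 <= 1, Kraft's inequality IS satisfied.
A prefix code with these lengths CAN exist.

Kraft sum = 0.14453125. Satisfied.


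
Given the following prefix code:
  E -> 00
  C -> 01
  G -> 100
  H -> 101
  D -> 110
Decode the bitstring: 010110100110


Decoding step by step:
Bits 01 -> C
Bits 01 -> C
Bits 101 -> H
Bits 00 -> E
Bits 110 -> D


Decoded message: CCHED


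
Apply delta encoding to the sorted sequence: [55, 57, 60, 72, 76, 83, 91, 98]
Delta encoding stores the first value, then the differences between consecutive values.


First value: 55
Deltas:
  57 - 55 = 2
  60 - 57 = 3
  72 - 60 = 12
  76 - 72 = 4
  83 - 76 = 7
  91 - 83 = 8
  98 - 91 = 7


Delta encoded: [55, 2, 3, 12, 4, 7, 8, 7]


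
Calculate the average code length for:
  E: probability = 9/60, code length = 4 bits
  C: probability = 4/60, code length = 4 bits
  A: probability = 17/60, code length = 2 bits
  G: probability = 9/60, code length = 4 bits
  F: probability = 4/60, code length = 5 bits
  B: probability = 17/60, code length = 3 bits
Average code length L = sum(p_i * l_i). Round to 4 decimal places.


Weighted contributions p_i * l_i:
  E: (9/60) * 4 = 36/60
  C: (4/60) * 4 = 16/60
  A: (17/60) * 2 = 34/60
  G: (9/60) * 4 = 36/60
  F: (4/60) * 5 = 20/60
  B: (17/60) * 3 = 51/60
Sum = (36 + 16 + 34 + 36 + 20 + 51)/60 = 193/60

L = 193/60 = 3.2167 bits/symbol


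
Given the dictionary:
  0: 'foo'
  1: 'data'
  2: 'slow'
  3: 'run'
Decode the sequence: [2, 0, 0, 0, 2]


Look up each index in the dictionary:
  2 -> 'slow'
  0 -> 'foo'
  0 -> 'foo'
  0 -> 'foo'
  2 -> 'slow'

Decoded: "slow foo foo foo slow"


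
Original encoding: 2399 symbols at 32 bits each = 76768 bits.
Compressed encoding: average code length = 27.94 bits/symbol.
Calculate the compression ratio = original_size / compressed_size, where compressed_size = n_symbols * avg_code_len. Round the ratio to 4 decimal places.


original_size = n_symbols * orig_bits = 2399 * 32 = 76768 bits
compressed_size = n_symbols * avg_code_len = 2399 * 27.94 = 67028.06 bits
ratio = original_size / compressed_size = 76768 / 67028.06 = 1.1453

Compression ratio = 1.1453


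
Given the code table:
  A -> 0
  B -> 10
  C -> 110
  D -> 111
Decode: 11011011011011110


Decoding:
110 -> C
110 -> C
110 -> C
110 -> C
111 -> D
10 -> B


Result: CCCCDB


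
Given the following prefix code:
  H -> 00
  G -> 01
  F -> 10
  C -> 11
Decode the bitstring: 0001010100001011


Decoding step by step:
Bits 00 -> H
Bits 01 -> G
Bits 01 -> G
Bits 01 -> G
Bits 00 -> H
Bits 00 -> H
Bits 10 -> F
Bits 11 -> C


Decoded message: HGGGHHFC


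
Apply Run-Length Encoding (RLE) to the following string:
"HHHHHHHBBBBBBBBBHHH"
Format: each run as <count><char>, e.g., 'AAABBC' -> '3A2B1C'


Scanning runs left to right:
  i=0: run of 'H' x 7 -> '7H'
  i=7: run of 'B' x 9 -> '9B'
  i=16: run of 'H' x 3 -> '3H'

RLE = 7H9B3H


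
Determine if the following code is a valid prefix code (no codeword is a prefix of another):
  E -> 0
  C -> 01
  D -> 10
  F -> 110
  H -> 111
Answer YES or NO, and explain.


Checking each pair (does one codeword prefix another?):
  E='0' vs C='01': prefix -- VIOLATION

NO -- this is NOT a valid prefix code. E (0) is a prefix of C (01).


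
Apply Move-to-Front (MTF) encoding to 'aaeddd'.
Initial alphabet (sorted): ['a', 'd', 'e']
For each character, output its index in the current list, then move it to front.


MTF encoding:
'a': index 0 in ['a', 'd', 'e'] -> ['a', 'd', 'e']
'a': index 0 in ['a', 'd', 'e'] -> ['a', 'd', 'e']
'e': index 2 in ['a', 'd', 'e'] -> ['e', 'a', 'd']
'd': index 2 in ['e', 'a', 'd'] -> ['d', 'e', 'a']
'd': index 0 in ['d', 'e', 'a'] -> ['d', 'e', 'a']
'd': index 0 in ['d', 'e', 'a'] -> ['d', 'e', 'a']


Output: [0, 0, 2, 2, 0, 0]


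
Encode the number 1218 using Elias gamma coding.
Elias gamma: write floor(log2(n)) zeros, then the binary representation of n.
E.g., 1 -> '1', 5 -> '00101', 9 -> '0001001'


num_bits = floor(log2(1218)) + 1 = 11
leading_zeros = num_bits - 1 = 10
binary(1218) = 10011000010

Elias gamma(1218) = '0000000000' + '10011000010' = 000000000010011000010 (21 bits)


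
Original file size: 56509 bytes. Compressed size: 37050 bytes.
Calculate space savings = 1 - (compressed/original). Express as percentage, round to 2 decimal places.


ratio = compressed/original = 37050/56509 = 0.655648
savings = 1 - ratio = 1 - 0.655648 = 0.344352
as a percentage: 0.344352 * 100 = 34.44%

Space savings = 1 - 37050/56509 = 34.44%


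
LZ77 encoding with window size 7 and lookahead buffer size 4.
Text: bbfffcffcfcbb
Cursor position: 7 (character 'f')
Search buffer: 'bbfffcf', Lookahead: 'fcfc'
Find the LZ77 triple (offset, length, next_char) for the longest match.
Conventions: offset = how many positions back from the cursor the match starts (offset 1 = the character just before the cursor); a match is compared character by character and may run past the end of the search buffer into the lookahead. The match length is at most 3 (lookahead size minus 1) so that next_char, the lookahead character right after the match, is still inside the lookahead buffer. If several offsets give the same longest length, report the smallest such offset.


Try each offset into the search buffer:
  offset=1 (pos 6, char 'f'): match length 1
  offset=2 (pos 5, char 'c'): match length 0
  offset=3 (pos 4, char 'f'): match length 3
  offset=4 (pos 3, char 'f'): match length 1
  offset=5 (pos 2, char 'f'): match length 1
  offset=6 (pos 1, char 'b'): match length 0
  offset=7 (pos 0, char 'b'): match length 0
Longest match has length 3 at offset 3.
next_char = character at position 7 + 3 = 10 -> 'c'

Best match: offset=3, length=3 (matching 'fcf' starting at position 4)
LZ77 triple: (3, 3, 'c')


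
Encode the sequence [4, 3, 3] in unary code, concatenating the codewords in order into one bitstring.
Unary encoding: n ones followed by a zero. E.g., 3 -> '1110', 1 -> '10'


Encode each number as n ones followed by a terminating 0:
  4 -> 11110 (5 bits)
  3 -> 1110 (4 bits)
  3 -> 1110 (4 bits)
Total length = 5 + 4 + 4 = 13 bits.

Unary([4, 3, 3]) = 1111011101110 (13 bits)


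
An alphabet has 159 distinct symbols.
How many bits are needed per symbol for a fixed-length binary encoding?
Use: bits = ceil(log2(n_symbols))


log2(159) = 7.3129
Bracket: 2^7 = 128 < 159 <= 2^8 = 256
So ceil(log2(159)) = 8

bits = ceil(log2(159)) = ceil(7.3129) = 8 bits


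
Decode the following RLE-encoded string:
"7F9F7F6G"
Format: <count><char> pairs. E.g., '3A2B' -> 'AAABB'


Expanding each <count><char> pair:
  7F -> 'FFFFFFF'
  9F -> 'FFFFFFFFF'
  7F -> 'FFFFFFF'
  6G -> 'GGGGGG'

Decoded = FFFFFFFFFFFFFFFFFFFFFFFGGGGGG


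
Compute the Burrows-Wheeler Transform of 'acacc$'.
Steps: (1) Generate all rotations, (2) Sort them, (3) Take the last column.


Rotations (sorted):
  0: $acacc -> last char: c
  1: acacc$ -> last char: $
  2: acc$ac -> last char: c
  3: c$acac -> last char: c
  4: cacc$a -> last char: a
  5: cc$aca -> last char: a


BWT = c$ccaa


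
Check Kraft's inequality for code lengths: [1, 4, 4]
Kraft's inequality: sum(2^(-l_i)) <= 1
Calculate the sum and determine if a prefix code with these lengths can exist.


Sum = 2^(-1) + 2^(-4) + 2^(-4)
    = 0.5 + 0.0625 + 0.0625
    = 10/16 = 0.625
Since 0.625 <= 1, Kraft's inequality IS satisfied.
A prefix code with these lengths CAN exist.

Kraft sum = 0.625. Satisfied.


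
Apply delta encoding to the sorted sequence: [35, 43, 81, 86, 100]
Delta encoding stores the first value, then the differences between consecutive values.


First value: 35
Deltas:
  43 - 35 = 8
  81 - 43 = 38
  86 - 81 = 5
  100 - 86 = 14


Delta encoded: [35, 8, 38, 5, 14]


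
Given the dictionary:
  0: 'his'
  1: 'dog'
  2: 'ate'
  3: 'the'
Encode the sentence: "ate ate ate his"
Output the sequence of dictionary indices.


Look up each word in the dictionary:
  'ate' -> 2
  'ate' -> 2
  'ate' -> 2
  'his' -> 0

Encoded: [2, 2, 2, 0]


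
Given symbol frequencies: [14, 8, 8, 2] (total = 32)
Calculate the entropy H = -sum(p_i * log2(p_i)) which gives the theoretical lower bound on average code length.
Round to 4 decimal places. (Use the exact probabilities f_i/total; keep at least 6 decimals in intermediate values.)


Per-symbol terms -p_i * log2(p_i) with p_i = f_i/32:
  p = 14/32 = 0.437500: log2(p) = -1.192645, -p*log2(p) = 0.521782
  p = 8/32 = 0.250000: log2(p) = -2.000000, -p*log2(p) = 0.500000
  p = 8/32 = 0.250000: log2(p) = -2.000000, -p*log2(p) = 0.500000
  p = 2/32 = 0.062500: log2(p) = -4.000000, -p*log2(p) = 0.250000
H = 0.521782 + 0.500000 + 0.500000 + 0.250000 = 1.771782

H = 1.7718 bits/symbol


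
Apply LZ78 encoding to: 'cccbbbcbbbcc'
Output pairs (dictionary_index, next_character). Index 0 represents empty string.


LZ78 encoding steps:
Dictionary: {0: ''}
Step 1: w='' (idx 0), next='c' -> output (0, 'c'), add 'c' as idx 1
Step 2: w='c' (idx 1), next='c' -> output (1, 'c'), add 'cc' as idx 2
Step 3: w='' (idx 0), next='b' -> output (0, 'b'), add 'b' as idx 3
Step 4: w='b' (idx 3), next='b' -> output (3, 'b'), add 'bb' as idx 4
Step 5: w='c' (idx 1), next='b' -> output (1, 'b'), add 'cb' as idx 5
Step 6: w='bb' (idx 4), next='c' -> output (4, 'c'), add 'bbc' as idx 6
Step 7: w='c' (idx 1), end of input -> output (1, '')


Encoded: [(0, 'c'), (1, 'c'), (0, 'b'), (3, 'b'), (1, 'b'), (4, 'c'), (1, '')]


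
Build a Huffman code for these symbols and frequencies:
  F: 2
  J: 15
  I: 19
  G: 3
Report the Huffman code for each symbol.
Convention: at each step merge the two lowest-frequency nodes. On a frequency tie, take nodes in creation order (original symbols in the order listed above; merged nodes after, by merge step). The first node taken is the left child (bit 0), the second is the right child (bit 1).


Huffman tree construction:
Step 1: Merge F(2) + G(3) = 5
Step 2: Merge (F+G)(5) + J(15) = 20
Step 3: Merge I(19) + ((F+G)+J)(20) = 39
Read each symbol's code off the tree from the root (left child = 0, right child = 1).

Codes:
  F: 100 (length 3)
  J: 11 (length 2)
  I: 0 (length 1)
  G: 101 (length 3)
Average code length: 64/39 = 1.6410 bits/symbol


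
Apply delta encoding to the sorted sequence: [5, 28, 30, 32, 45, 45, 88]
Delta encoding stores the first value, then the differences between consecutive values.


First value: 5
Deltas:
  28 - 5 = 23
  30 - 28 = 2
  32 - 30 = 2
  45 - 32 = 13
  45 - 45 = 0
  88 - 45 = 43


Delta encoded: [5, 23, 2, 2, 13, 0, 43]


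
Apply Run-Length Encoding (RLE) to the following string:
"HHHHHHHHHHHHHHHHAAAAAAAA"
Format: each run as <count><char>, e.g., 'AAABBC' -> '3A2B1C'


Scanning runs left to right:
  i=0: run of 'H' x 16 -> '16H'
  i=16: run of 'A' x 8 -> '8A'

RLE = 16H8A


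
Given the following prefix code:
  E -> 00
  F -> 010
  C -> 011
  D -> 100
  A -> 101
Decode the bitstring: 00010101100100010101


Decoding step by step:
Bits 00 -> E
Bits 010 -> F
Bits 101 -> A
Bits 100 -> D
Bits 100 -> D
Bits 010 -> F
Bits 101 -> A


Decoded message: EFADDFA


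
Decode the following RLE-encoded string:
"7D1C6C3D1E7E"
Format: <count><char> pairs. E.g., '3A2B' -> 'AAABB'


Expanding each <count><char> pair:
  7D -> 'DDDDDDD'
  1C -> 'C'
  6C -> 'CCCCCC'
  3D -> 'DDD'
  1E -> 'E'
  7E -> 'EEEEEEE'

Decoded = DDDDDDDCCCCCCCDDDEEEEEEEE


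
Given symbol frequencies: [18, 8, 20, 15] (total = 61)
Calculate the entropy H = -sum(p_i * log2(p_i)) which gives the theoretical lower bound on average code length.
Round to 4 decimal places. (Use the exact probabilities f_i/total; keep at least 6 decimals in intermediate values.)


Per-symbol terms -p_i * log2(p_i) with p_i = f_i/61:
  p = 18/61 = 0.295082: log2(p) = -1.760812, -p*log2(p) = 0.519584
  p = 8/61 = 0.131148: log2(p) = -2.930737, -p*log2(p) = 0.384359
  p = 20/61 = 0.327869: log2(p) = -1.608809, -p*log2(p) = 0.527478
  p = 15/61 = 0.245902: log2(p) = -2.023847, -p*log2(p) = 0.497667
H = 0.519584 + 0.384359 + 0.527478 + 0.497667 = 1.929088

H = 1.9291 bits/symbol
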